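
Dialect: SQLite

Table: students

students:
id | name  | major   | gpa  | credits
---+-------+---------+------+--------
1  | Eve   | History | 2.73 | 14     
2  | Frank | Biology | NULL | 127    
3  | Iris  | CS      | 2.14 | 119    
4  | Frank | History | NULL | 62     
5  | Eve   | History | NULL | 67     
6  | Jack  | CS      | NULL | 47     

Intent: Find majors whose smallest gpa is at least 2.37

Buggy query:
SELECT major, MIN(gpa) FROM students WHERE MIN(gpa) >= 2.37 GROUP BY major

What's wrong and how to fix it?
Bug: Aggregates like MIN are computed per group after WHERE runs

Fix: Use HAVING for the per-group MIN condition

Corrected query:
SELECT major, MIN(gpa) FROM students GROUP BY major HAVING MIN(gpa) >= 2.37

Result:
major   | MIN(gpa)
--------+---------
History | 2.73    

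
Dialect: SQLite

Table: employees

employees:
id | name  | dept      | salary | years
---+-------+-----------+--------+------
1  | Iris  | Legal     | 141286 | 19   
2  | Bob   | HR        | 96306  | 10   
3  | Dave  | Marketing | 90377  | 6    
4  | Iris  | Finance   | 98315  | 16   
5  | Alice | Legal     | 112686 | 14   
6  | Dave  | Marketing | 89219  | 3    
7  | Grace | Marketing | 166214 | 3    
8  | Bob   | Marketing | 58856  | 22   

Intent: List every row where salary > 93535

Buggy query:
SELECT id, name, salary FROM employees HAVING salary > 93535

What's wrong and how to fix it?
Bug: HAVING filters the output of aggregation, but this query has no GROUP BY and no aggregate functions, so SQLite rejects it (HAVING clause on a non-aggregate query); the condition here is per row

Fix: Use WHERE for row-level filtering

Corrected query:
SELECT id, name, salary FROM employees WHERE salary > 93535

Result:
id | name  | salary
---+-------+-------
1  | Iris  | 141286
2  | Bob   | 96306 
4  | Iris  | 98315 
5  | Alice | 112686
7  | Grace | 166214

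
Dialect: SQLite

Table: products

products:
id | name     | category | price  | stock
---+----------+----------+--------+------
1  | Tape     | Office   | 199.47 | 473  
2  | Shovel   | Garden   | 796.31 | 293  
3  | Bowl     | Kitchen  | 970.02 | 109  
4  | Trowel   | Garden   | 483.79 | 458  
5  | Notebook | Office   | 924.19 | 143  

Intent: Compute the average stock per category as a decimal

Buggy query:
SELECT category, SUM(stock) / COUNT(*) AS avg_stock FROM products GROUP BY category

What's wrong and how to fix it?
Bug: Both operands are integers, so '/' performs integer division and truncates

Fix: Cast one side to REAL so the division keeps the fractional part

Corrected query:
SELECT category, SUM(stock) * 1.0 / COUNT(*) AS avg_stock FROM products GROUP BY category

Result:
category | avg_stock
---------+----------
Garden   | 375.5    
Kitchen  | 109      
Office   | 308      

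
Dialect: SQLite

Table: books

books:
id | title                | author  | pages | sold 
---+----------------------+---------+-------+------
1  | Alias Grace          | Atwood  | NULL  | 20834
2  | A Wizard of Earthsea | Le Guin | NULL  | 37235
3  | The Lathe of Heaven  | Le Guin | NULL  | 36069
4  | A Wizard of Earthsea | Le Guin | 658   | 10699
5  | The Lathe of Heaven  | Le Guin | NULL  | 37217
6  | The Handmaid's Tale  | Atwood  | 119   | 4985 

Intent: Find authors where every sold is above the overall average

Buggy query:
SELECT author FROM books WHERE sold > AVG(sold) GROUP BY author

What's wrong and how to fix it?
Bug: AVG() is an aggregate; it can't sit directly in WHERE

Fix: Compute the overall average in a scalar subquery and compare each group's MIN against it in HAVING

Corrected query:
SELECT author FROM books GROUP BY author HAVING MIN(sold) > (SELECT AVG(sold) FROM books)

Result:
(no rows)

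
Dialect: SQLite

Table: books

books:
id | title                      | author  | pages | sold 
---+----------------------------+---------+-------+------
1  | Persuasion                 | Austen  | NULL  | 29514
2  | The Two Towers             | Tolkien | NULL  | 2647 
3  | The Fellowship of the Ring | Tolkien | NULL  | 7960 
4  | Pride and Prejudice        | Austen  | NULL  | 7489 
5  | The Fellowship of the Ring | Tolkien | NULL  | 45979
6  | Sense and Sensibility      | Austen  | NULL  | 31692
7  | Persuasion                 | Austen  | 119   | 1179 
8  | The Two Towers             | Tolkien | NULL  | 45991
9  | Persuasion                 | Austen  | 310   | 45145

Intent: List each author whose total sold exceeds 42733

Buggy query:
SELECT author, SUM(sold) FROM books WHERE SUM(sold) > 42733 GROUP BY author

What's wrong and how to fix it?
Bug: WHERE runs before GROUP BY, so aggregates aren't available there

Fix: Use HAVING (which filters groups after aggregation) instead of WHERE

Corrected query:
SELECT author, SUM(sold) FROM books GROUP BY author HAVING SUM(sold) > 42733

Result:
author  | SUM(sold)
--------+----------
Austen  | 115019   
Tolkien | 102577   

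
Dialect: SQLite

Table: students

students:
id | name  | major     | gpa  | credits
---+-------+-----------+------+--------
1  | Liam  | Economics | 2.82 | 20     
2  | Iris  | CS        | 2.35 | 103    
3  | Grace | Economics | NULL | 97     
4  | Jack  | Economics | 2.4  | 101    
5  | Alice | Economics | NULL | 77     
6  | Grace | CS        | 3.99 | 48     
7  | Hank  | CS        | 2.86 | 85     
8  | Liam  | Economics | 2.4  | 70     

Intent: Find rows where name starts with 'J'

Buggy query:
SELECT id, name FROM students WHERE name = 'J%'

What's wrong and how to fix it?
Bug: Wildcards only work with LIKE; '=' treats '%' as a literal character

Fix: Replace '=' with LIKE so 'J%' is treated as a pattern

Corrected query:
SELECT id, name FROM students WHERE name LIKE 'J%'

Result:
id | name
---+-----
4  | Jack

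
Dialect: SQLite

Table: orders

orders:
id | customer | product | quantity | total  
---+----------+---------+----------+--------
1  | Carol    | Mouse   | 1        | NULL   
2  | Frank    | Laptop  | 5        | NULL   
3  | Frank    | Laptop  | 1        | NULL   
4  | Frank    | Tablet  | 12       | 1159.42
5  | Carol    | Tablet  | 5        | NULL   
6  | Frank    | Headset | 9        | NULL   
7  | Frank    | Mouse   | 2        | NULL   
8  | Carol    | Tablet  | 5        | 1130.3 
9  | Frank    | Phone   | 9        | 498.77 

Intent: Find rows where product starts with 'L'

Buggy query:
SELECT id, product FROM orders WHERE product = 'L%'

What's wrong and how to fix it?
Bug: '=' compares the literal string including the % character; pattern matching needs LIKE

Fix: Replace '=' with LIKE so 'L%' is treated as a pattern

Corrected query:
SELECT id, product FROM orders WHERE product LIKE 'L%'

Result:
id | product
---+--------
2  | Laptop 
3  | Laptop 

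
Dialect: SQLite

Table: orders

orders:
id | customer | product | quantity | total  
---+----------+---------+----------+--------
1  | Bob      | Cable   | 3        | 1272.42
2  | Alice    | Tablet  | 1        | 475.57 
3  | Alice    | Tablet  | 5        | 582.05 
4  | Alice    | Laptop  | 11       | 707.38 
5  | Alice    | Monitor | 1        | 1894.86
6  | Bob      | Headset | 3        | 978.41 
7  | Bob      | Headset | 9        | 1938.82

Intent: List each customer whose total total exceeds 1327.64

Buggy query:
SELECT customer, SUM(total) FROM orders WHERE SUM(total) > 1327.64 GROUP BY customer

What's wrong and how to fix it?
Bug: WHERE runs before GROUP BY, so aggregates aren't available there

Fix: Move the aggregate condition to a HAVING clause

Corrected query:
SELECT customer, SUM(total) FROM orders GROUP BY customer HAVING SUM(total) > 1327.64

Result:
customer | SUM(total)
---------+-----------
Alice    | 3659.86   
Bob      | 4189.65   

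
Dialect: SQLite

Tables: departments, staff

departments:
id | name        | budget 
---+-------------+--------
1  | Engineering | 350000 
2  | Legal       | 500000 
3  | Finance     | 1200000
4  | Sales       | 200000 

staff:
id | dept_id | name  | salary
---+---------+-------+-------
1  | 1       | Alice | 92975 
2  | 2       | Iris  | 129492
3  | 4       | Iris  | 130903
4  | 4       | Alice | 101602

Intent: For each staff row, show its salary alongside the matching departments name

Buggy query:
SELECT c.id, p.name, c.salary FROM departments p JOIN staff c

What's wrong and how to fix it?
Bug: Missing join condition: each staff row is matched to all departments rows instead of just its own

Fix: Specify the join condition linking the foreign key to the parent id

Corrected query:
SELECT c.id, p.name, c.salary FROM departments p JOIN staff c ON c.dept_id = p.id

Result:
id | name        | salary
---+-------------+-------
1  | Engineering | 92975 
2  | Legal       | 129492
3  | Sales       | 130903
4  | Sales       | 101602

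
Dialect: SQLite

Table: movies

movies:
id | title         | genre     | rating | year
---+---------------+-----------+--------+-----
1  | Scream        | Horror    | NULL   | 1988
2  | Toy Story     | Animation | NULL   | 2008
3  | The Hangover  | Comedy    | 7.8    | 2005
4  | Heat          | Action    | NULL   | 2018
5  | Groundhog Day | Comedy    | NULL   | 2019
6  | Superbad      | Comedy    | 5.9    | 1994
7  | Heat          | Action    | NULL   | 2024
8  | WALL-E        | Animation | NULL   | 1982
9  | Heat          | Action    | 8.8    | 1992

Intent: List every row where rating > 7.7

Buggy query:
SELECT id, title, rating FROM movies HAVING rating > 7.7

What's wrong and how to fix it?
Bug: This is a non-aggregate query (no GROUP BY, no aggregates), so in SQLite the HAVING clause is invalid here; a row-level condition belongs in WHERE

Fix: Use WHERE for row-level filtering

Corrected query:
SELECT id, title, rating FROM movies WHERE rating > 7.7

Result:
id | title        | rating
---+--------------+-------
3  | The Hangover | 7.8   
9  | Heat         | 8.8   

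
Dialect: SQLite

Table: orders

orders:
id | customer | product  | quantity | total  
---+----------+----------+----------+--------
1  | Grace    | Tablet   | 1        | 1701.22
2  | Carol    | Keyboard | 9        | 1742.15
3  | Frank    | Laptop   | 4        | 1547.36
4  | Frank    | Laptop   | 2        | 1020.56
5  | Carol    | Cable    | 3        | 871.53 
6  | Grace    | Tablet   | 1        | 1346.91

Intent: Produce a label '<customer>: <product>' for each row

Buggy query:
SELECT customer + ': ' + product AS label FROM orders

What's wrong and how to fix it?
Bug: SQLite uses || for string concatenation; + coerces text to numbers (yielding 0)

Fix: Use the || operator for string concatenation

Corrected query:
SELECT customer || ': ' || product AS label FROM orders

Result:
label          
---------------
Grace: Tablet  
Carol: Keyboard
Frank: Laptop  
Frank: Laptop  
Carol: Cable   
Grace: Tablet  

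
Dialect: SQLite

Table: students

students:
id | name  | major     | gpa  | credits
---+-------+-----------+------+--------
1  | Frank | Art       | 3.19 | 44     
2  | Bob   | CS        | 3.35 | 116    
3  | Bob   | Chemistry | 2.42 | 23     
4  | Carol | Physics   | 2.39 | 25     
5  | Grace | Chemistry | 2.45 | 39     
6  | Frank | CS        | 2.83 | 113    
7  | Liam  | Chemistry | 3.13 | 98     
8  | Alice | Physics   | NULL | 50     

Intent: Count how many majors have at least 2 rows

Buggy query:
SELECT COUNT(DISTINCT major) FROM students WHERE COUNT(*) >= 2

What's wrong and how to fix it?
Bug: WHERE filters individual rows, not groups, so a group-level COUNT is invalid there

Fix: Use a subquery that GROUPs and filters with HAVING, then count its rows

Corrected query:
SELECT COUNT(*) FROM (SELECT major FROM students GROUP BY major HAVING COUNT(*) >= 2)

Result:
COUNT(*)
--------
3       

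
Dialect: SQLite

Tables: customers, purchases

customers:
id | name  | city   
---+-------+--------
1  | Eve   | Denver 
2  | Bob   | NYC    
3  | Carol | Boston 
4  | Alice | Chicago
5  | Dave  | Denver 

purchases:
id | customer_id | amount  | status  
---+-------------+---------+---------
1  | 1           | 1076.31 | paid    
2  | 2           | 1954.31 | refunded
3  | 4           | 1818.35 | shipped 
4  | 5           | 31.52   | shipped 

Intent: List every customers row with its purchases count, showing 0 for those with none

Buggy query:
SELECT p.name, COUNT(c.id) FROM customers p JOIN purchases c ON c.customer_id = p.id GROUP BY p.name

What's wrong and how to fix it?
Bug: An inner join excludes parents with zero children

Fix: Switch to LEFT JOIN to retain unmatched parent rows

Corrected query:
SELECT p.name, COUNT(c.id) FROM customers p LEFT JOIN purchases c ON c.customer_id = p.id GROUP BY p.name

Result:
name  | COUNT(c.id)
------+------------
Alice | 1          
Bob   | 1          
Carol | 0          
Dave  | 1          
Eve   | 1          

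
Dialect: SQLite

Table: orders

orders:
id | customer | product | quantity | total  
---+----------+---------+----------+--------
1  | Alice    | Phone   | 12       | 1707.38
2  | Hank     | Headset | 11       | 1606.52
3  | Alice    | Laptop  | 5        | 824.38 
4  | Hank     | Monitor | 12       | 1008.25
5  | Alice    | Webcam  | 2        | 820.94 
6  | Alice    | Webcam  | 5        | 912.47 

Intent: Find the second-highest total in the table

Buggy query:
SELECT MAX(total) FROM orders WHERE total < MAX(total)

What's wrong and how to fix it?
Bug: The inner MAX is an aggregate inside WHERE, which is not allowed

Fix: Put the inner MAX in a scalar subquery

Corrected query:
SELECT MAX(total) FROM orders WHERE total < (SELECT MAX(total) FROM orders)

Result:
MAX(total)
----------
1606.52   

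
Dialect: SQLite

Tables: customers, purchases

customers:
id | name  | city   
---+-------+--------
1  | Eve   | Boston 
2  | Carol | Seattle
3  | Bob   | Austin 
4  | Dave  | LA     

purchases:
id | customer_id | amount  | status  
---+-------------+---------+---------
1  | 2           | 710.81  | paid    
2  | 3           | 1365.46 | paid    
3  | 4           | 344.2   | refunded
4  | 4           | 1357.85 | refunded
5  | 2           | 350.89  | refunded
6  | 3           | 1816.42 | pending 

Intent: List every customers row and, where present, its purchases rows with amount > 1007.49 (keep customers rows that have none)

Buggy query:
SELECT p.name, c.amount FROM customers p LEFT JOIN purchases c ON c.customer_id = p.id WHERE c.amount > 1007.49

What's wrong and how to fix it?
Bug: A WHERE condition on the right-hand table after LEFT JOIN drops unmatched parents

Fix: Move the right-table condition into the ON clause so unmatched parents are kept

Corrected query:
SELECT p.name, c.amount FROM customers p LEFT JOIN purchases c ON c.customer_id = p.id AND c.amount > 1007.49

Result:
name  | amount 
------+--------
Eve   | NULL   
Carol | NULL   
Bob   | 1365.46
Bob   | 1816.42
Dave  | 1357.85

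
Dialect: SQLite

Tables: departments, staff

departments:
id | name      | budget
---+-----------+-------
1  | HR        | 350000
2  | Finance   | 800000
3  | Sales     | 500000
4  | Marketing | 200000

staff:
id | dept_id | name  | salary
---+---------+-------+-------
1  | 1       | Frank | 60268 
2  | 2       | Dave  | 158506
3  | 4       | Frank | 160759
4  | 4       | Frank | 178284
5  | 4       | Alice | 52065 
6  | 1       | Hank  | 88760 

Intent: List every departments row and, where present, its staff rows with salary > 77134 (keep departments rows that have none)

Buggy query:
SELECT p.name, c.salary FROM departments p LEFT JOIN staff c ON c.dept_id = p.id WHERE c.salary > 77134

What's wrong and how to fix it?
Bug: A WHERE condition on the right-hand table after LEFT JOIN drops unmatched parents

Fix: Put 'c.salary > 77134' in the JOIN's ON clause instead of WHERE

Corrected query:
SELECT p.name, c.salary FROM departments p LEFT JOIN staff c ON c.dept_id = p.id AND c.salary > 77134

Result:
name      | salary
----------+-------
HR        | 88760 
Finance   | 158506
Sales     | NULL  
Marketing | 160759
Marketing | 178284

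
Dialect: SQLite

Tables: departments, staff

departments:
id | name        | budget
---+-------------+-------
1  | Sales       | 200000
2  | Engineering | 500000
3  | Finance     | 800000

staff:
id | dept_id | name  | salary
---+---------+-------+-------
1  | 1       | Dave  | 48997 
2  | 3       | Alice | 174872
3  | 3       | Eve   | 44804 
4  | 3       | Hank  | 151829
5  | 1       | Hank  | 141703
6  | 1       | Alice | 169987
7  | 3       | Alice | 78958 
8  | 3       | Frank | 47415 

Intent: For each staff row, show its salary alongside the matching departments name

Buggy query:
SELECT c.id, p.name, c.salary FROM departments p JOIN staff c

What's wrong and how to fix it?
Bug: Missing join condition: each staff row is matched to all departments rows instead of just its own

Fix: Add ON c.dept_id = p.id to the JOIN

Corrected query:
SELECT c.id, p.name, c.salary FROM departments p JOIN staff c ON c.dept_id = p.id

Result:
id | name    | salary
---+---------+-------
1  | Sales   | 48997 
2  | Finance | 174872
3  | Finance | 44804 
4  | Finance | 151829
5  | Sales   | 141703
6  | Sales   | 169987
7  | Finance | 78958 
8  | Finance | 47415 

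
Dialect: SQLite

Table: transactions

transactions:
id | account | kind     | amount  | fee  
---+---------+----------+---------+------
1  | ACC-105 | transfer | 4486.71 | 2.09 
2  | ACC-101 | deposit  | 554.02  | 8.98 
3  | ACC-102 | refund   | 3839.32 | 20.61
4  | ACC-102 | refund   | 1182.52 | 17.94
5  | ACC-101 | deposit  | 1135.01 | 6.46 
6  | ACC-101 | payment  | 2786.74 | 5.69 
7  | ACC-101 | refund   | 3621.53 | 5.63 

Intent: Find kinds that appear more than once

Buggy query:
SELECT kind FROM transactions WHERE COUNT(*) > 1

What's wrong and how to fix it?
Bug: WHERE can't reference COUNT(*); aggregates are computed after WHERE

Fix: GROUP BY kind, then filter groups with HAVING COUNT(*) > 1

Corrected query:
SELECT kind FROM transactions GROUP BY kind HAVING COUNT(*) > 1

Result:
kind   
-------
deposit
refund 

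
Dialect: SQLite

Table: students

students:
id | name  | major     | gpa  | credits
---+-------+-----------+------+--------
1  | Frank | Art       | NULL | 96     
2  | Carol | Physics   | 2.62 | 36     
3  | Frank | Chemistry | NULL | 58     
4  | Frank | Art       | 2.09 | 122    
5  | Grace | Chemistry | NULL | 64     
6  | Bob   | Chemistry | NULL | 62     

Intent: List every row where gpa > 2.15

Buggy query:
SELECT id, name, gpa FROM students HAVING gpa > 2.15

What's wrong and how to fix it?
Bug: This is a non-aggregate query (no GROUP BY, no aggregates), so in SQLite the HAVING clause is invalid here; a row-level condition belongs in WHERE

Fix: Use WHERE for row-level filtering

Corrected query:
SELECT id, name, gpa FROM students WHERE gpa > 2.15

Result:
id | name  | gpa 
---+-------+-----
2  | Carol | 2.62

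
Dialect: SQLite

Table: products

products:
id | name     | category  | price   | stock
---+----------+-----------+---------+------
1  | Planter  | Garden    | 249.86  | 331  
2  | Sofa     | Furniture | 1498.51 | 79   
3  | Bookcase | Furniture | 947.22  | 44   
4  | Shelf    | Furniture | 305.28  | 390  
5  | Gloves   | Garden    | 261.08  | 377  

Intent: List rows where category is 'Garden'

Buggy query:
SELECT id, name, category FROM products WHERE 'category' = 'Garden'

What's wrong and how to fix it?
Bug: Single quotes denote string literals in SQL; the column name is being compared as a constant string

Fix: Remove the quotes around the column name (or use double quotes for an identifier)

Corrected query:
SELECT id, name, category FROM products WHERE category = 'Garden'

Result:
id | name    | category
---+---------+---------
1  | Planter | Garden  
5  | Gloves  | Garden  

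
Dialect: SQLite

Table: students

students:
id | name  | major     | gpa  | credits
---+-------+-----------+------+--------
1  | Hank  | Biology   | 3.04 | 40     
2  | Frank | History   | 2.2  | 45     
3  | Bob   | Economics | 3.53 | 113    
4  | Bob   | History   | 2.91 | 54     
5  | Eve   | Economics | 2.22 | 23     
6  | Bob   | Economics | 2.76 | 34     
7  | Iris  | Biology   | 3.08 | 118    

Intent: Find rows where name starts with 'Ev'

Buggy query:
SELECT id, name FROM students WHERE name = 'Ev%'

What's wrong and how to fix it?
Bug: Wildcards only work with LIKE; '=' treats '%' as a literal character

Fix: Replace '=' with LIKE so 'Ev%' is treated as a pattern

Corrected query:
SELECT id, name FROM students WHERE name LIKE 'Ev%'

Result:
id | name
---+-----
5  | Eve 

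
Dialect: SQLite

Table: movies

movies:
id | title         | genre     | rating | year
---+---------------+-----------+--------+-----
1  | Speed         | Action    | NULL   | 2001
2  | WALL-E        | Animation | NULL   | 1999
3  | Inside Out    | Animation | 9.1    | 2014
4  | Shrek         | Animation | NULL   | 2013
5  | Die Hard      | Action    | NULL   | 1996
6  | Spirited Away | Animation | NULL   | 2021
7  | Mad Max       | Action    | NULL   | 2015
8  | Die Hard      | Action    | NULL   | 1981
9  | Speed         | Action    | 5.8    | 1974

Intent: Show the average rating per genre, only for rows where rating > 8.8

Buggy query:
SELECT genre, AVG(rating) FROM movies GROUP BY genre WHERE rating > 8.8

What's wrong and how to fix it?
Bug: WHERE cannot follow GROUP BY

Fix: Move the WHERE clause before GROUP BY

Corrected query:
SELECT genre, AVG(rating) FROM movies WHERE rating > 8.8 GROUP BY genre

Result:
genre     | AVG(rating)
----------+------------
Animation | 9.1        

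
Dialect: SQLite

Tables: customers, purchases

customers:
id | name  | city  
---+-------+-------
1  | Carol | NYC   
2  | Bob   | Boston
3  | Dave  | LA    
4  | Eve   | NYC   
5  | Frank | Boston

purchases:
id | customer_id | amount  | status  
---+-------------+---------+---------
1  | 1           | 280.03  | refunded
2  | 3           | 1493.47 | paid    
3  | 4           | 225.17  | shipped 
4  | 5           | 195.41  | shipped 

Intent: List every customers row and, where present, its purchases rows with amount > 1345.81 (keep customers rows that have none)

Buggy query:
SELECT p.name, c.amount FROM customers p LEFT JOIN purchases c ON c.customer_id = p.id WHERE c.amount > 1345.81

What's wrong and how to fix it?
Bug: Filtering c.amount in WHERE discards the NULL rows produced by LEFT JOIN, turning it into an inner join

Fix: Move the right-table condition into the ON clause so unmatched parents are kept

Corrected query:
SELECT p.name, c.amount FROM customers p LEFT JOIN purchases c ON c.customer_id = p.id AND c.amount > 1345.81

Result:
name  | amount 
------+--------
Carol | NULL   
Bob   | NULL   
Dave  | 1493.47
Eve   | NULL   
Frank | NULL   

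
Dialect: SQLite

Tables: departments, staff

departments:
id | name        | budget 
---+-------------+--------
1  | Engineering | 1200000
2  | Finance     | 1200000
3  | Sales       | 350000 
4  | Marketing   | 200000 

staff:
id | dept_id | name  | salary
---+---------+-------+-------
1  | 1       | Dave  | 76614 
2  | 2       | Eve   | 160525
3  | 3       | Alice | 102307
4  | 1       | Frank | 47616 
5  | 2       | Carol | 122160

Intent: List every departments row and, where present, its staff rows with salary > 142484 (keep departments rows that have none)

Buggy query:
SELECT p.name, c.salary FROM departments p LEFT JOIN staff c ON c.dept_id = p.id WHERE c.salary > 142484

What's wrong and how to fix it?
Bug: A WHERE condition on the right-hand table after LEFT JOIN drops unmatched parents

Fix: Put 'c.salary > 142484' in the JOIN's ON clause instead of WHERE

Corrected query:
SELECT p.name, c.salary FROM departments p LEFT JOIN staff c ON c.dept_id = p.id AND c.salary > 142484

Result:
name        | salary
------------+-------
Engineering | NULL  
Finance     | 160525
Sales       | NULL  
Marketing   | NULL  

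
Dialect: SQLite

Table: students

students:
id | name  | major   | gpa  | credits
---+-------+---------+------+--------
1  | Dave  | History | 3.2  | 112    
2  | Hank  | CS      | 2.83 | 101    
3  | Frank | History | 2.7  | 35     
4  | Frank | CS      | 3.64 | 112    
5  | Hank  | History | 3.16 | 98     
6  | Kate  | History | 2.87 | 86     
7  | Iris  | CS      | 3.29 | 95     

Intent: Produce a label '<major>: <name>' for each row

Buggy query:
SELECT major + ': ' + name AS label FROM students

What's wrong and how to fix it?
Bug: '+' is numeric addition; on text columns SQLite converts them to 0 instead of concatenating

Fix: Replace + with || to concatenate text

Corrected query:
SELECT major || ': ' || name AS label FROM students

Result:
label         
--------------
History: Dave 
CS: Hank      
History: Frank
CS: Frank     
History: Hank 
History: Kate 
CS: Iris      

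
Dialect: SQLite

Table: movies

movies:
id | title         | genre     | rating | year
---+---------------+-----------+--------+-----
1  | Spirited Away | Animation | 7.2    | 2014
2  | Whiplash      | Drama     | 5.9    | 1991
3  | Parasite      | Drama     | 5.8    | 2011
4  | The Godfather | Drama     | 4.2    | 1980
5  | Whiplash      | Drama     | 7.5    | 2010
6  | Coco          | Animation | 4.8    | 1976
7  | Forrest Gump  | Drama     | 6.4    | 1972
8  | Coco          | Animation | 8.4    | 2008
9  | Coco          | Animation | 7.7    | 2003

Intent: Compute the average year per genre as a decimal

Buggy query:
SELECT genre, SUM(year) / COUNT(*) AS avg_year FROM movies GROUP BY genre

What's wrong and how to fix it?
Bug: SUM(year) and COUNT(*) are both integers; the division truncates the fractional part

Fix: Multiply by 1.0 (or CAST to REAL) to force floating-point division

Corrected query:
SELECT genre, SUM(year) * 1.0 / COUNT(*) AS avg_year FROM movies GROUP BY genre

Result:
genre     | avg_year
----------+---------
Animation | 2000.25 
Drama     | 1992.8  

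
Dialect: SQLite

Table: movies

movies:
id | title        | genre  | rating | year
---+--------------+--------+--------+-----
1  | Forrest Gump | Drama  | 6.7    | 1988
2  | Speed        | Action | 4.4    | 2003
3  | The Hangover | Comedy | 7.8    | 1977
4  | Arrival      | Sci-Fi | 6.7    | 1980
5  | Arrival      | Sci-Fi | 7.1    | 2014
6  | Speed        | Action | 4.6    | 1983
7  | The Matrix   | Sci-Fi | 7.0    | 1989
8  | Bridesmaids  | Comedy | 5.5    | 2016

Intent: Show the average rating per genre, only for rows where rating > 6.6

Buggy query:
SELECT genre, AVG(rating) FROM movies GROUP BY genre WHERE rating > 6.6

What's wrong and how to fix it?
Bug: WHERE cannot follow GROUP BY

Fix: Place WHERE between FROM and GROUP BY

Corrected query:
SELECT genre, AVG(rating) FROM movies WHERE rating > 6.6 GROUP BY genre

Result:
genre  | AVG(rating)
-------+------------
Comedy | 7.8        
Drama  | 6.7        
Sci-Fi | 6.933333   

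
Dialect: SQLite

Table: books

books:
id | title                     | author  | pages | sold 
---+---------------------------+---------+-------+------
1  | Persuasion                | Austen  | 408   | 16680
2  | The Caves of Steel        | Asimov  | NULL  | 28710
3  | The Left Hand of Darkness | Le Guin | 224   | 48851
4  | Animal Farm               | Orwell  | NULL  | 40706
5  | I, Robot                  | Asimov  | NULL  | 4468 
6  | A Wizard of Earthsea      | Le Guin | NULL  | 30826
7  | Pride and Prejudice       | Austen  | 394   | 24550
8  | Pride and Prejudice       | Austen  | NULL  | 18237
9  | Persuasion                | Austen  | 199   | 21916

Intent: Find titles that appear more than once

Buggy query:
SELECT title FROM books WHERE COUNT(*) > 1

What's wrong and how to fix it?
Bug: COUNT(*) is an aggregate and cannot be used in WHERE

Fix: Group first, then use HAVING for the count condition

Corrected query:
SELECT title FROM books GROUP BY title HAVING COUNT(*) > 1

Result:
title              
-------------------
Persuasion         
Pride and Prejudice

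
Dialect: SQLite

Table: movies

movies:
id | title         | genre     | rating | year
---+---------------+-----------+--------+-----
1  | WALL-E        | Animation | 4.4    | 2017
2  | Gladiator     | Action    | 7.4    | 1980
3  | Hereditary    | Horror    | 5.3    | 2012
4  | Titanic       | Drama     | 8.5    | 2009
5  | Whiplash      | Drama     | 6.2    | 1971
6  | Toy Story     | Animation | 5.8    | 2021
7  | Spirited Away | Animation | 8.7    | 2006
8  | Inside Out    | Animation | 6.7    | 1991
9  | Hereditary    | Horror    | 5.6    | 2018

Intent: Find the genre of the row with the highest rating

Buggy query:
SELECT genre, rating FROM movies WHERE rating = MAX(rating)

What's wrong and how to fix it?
Bug: MAX(rating) is an aggregate and cannot be used directly in WHERE

Fix: Use a subquery: WHERE rating = (SELECT MAX(rating) FROM movies)

Corrected query:
SELECT genre, rating FROM movies WHERE rating = (SELECT MAX(rating) FROM movies)

Result:
genre     | rating
----------+-------
Animation | 8.7   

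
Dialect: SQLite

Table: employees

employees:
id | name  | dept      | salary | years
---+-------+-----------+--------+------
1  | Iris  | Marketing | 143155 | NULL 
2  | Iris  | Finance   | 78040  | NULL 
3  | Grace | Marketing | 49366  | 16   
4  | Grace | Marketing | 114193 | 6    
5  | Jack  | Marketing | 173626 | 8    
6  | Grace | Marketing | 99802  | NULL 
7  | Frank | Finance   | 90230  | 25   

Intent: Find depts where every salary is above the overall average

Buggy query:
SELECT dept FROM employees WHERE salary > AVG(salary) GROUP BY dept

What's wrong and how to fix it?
Bug: AVG() is an aggregate; it can't sit directly in WHERE

Fix: Compute the overall average in a scalar subquery and compare each group's MIN against it in HAVING

Corrected query:
SELECT dept FROM employees GROUP BY dept HAVING MIN(salary) > (SELECT AVG(salary) FROM employees)

Result:
(no rows)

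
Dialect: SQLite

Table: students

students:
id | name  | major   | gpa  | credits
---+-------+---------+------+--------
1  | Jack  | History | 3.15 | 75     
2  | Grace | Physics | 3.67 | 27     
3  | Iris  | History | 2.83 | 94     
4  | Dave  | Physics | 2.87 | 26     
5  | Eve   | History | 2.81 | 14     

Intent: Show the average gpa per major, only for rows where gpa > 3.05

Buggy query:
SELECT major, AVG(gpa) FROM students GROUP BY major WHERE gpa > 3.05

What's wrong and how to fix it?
Bug: Row-level WHERE must come before GROUP BY in the clause order

Fix: Move the WHERE clause before GROUP BY

Corrected query:
SELECT major, AVG(gpa) FROM students WHERE gpa > 3.05 GROUP BY major

Result:
major   | AVG(gpa)
--------+---------
History | 3.15    
Physics | 3.67    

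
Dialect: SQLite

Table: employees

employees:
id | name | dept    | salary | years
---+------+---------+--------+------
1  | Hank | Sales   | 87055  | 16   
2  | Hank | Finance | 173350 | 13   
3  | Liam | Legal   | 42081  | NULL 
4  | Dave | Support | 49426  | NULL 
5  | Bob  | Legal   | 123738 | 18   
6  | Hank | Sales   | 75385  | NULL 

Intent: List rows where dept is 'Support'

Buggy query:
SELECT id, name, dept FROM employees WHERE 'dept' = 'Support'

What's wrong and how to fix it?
Bug: Single quotes denote string literals in SQL; the column name is being compared as a constant string

Fix: Remove the quotes around the column name (or use double quotes for an identifier)

Corrected query:
SELECT id, name, dept FROM employees WHERE dept = 'Support'

Result:
id | name | dept   
---+------+--------
4  | Dave | Support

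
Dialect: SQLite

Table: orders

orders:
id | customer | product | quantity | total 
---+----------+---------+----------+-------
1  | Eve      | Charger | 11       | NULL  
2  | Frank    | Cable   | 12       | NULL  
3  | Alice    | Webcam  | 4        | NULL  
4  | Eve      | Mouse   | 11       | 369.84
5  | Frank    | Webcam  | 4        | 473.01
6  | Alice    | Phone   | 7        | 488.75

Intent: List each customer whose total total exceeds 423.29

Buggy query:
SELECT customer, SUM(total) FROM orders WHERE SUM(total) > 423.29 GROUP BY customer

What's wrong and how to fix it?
Bug: Aggregate functions cannot appear in a WHERE clause

Fix: Move the aggregate condition to a HAVING clause

Corrected query:
SELECT customer, SUM(total) FROM orders GROUP BY customer HAVING SUM(total) > 423.29

Result:
customer | SUM(total)
---------+-----------
Alice    | 488.75    
Frank    | 473.01    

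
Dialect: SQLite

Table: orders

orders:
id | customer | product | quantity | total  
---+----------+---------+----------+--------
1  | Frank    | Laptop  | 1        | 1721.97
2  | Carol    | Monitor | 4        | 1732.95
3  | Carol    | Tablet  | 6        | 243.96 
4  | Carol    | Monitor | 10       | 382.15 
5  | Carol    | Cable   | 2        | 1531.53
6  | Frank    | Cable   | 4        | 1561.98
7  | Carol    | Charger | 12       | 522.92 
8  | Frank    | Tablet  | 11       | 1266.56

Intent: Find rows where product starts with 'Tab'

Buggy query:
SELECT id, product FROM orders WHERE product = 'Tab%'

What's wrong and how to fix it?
Bug: Wildcards only work with LIKE; '=' treats '%' as a literal character

Fix: Use LIKE for wildcard pattern matching

Corrected query:
SELECT id, product FROM orders WHERE product LIKE 'Tab%'

Result:
id | product
---+--------
3  | Tablet 
8  | Tablet 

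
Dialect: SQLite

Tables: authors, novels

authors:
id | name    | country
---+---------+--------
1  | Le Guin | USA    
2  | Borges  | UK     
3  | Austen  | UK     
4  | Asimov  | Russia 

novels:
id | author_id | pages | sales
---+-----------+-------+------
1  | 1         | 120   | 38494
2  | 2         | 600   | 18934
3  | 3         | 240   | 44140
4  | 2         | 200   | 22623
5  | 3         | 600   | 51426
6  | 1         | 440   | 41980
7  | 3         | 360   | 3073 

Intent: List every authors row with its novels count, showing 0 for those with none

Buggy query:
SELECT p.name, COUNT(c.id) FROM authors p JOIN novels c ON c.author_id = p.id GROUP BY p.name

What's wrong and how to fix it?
Bug: An inner join excludes parents with zero children

Fix: Switch to LEFT JOIN to retain unmatched parent rows

Corrected query:
SELECT p.name, COUNT(c.id) FROM authors p LEFT JOIN novels c ON c.author_id = p.id GROUP BY p.name

Result:
name    | COUNT(c.id)
--------+------------
Asimov  | 0          
Austen  | 3          
Borges  | 2          
Le Guin | 2          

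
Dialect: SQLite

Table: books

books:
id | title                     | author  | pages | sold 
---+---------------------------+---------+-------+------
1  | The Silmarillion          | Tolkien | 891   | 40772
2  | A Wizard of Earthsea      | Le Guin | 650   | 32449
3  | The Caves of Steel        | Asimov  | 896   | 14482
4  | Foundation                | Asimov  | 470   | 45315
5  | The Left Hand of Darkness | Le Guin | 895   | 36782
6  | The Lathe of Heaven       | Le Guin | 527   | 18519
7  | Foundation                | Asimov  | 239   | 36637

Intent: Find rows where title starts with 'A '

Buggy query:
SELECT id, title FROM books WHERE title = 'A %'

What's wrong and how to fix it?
Bug: Wildcards only work with LIKE; '=' treats '%' as a literal character

Fix: Replace '=' with LIKE so 'A %' is treated as a pattern

Corrected query:
SELECT id, title FROM books WHERE title LIKE 'A %'

Result:
id | title               
---+---------------------
2  | A Wizard of Earthsea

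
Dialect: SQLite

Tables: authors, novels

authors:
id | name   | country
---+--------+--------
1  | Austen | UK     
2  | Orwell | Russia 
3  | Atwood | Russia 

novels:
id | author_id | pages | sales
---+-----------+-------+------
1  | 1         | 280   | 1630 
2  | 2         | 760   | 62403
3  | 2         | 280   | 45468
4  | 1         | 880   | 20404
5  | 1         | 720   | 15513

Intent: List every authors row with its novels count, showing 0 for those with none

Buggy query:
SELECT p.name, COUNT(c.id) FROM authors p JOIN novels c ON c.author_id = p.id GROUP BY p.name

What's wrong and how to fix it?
Bug: INNER JOIN drops authors rows that have no matching novels rows

Fix: Use LEFT JOIN so parents without children still appear (COUNT(c.id) gives 0)

Corrected query:
SELECT p.name, COUNT(c.id) FROM authors p LEFT JOIN novels c ON c.author_id = p.id GROUP BY p.name

Result:
name   | COUNT(c.id)
-------+------------
Atwood | 0          
Austen | 3          
Orwell | 2          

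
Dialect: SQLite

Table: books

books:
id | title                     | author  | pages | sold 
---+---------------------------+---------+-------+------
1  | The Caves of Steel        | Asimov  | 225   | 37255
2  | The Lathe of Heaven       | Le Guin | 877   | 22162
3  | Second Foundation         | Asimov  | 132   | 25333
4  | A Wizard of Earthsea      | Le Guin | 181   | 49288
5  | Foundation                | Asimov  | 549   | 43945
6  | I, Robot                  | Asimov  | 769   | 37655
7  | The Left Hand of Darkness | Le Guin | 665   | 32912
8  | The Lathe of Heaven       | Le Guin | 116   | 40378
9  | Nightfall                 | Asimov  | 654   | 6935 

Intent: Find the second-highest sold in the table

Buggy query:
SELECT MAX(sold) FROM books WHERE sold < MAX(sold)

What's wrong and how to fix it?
Bug: The inner MAX is an aggregate inside WHERE, which is not allowed

Fix: Put the inner MAX in a scalar subquery

Corrected query:
SELECT MAX(sold) FROM books WHERE sold < (SELECT MAX(sold) FROM books)

Result:
MAX(sold)
---------
43945    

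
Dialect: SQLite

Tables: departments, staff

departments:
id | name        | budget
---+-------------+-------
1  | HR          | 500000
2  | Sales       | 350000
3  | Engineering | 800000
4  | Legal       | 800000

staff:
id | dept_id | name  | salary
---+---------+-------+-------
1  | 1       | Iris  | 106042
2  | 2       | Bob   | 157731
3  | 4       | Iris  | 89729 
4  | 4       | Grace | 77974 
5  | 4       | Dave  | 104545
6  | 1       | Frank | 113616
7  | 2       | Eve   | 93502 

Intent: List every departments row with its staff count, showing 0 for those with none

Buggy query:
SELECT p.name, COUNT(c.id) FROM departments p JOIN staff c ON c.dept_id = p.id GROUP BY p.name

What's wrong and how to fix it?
Bug: An inner join excludes parents with zero children

Fix: Use LEFT JOIN so parents without children still appear (COUNT(c.id) gives 0)

Corrected query:
SELECT p.name, COUNT(c.id) FROM departments p LEFT JOIN staff c ON c.dept_id = p.id GROUP BY p.name

Result:
name        | COUNT(c.id)
------------+------------
Engineering | 0          
HR          | 2          
Legal       | 3          
Sales       | 2          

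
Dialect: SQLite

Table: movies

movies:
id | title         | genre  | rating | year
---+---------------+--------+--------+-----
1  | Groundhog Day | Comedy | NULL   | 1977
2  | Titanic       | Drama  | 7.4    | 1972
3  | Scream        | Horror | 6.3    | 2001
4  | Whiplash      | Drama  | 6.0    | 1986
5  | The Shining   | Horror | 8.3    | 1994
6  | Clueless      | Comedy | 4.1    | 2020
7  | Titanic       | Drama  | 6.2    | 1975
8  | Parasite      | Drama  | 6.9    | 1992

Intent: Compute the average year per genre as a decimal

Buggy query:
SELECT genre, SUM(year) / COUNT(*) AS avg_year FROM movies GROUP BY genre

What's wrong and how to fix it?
Bug: Both operands are integers, so '/' performs integer division and truncates

Fix: Multiply by 1.0 (or CAST to REAL) to force floating-point division

Corrected query:
SELECT genre, SUM(year) * 1.0 / COUNT(*) AS avg_year FROM movies GROUP BY genre

Result:
genre  | avg_year
-------+---------
Comedy | 1998.5  
Drama  | 1981.25 
Horror | 1997.5  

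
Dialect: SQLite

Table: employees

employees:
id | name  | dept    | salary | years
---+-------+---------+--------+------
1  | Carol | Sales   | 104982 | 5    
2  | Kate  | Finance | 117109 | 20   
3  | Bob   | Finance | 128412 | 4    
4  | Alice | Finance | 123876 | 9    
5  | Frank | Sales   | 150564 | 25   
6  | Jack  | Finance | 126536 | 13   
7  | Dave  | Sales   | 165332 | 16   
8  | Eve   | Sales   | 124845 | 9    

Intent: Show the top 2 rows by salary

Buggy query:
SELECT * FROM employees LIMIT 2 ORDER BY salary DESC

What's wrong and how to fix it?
Bug: ORDER BY cannot follow LIMIT; LIMIT is the final clause

Fix: Sort with ORDER BY, then apply LIMIT

Corrected query:
SELECT * FROM employees ORDER BY salary DESC LIMIT 2

Result:
id | name  | dept  | salary | years
---+-------+-------+--------+------
7  | Dave  | Sales | 165332 | 16   
5  | Frank | Sales | 150564 | 25   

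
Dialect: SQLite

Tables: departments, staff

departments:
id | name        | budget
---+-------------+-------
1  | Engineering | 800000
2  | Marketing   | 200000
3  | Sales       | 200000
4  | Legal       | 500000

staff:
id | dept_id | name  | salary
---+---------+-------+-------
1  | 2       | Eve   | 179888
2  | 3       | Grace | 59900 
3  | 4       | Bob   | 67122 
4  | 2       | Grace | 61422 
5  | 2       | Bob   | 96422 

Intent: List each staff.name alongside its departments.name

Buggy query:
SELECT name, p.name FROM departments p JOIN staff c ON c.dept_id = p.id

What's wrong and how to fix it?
Bug: Both tables have a 'name' column; the unqualified reference is ambiguous

Fix: Qualify the column with its table alias (c.name)

Corrected query:
SELECT c.name, p.name FROM departments p JOIN staff c ON c.dept_id = p.id

Result:
name  | name     
------+----------
Eve   | Marketing
Grace | Sales    
Bob   | Legal    
Grace | Marketing
Bob   | Marketing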